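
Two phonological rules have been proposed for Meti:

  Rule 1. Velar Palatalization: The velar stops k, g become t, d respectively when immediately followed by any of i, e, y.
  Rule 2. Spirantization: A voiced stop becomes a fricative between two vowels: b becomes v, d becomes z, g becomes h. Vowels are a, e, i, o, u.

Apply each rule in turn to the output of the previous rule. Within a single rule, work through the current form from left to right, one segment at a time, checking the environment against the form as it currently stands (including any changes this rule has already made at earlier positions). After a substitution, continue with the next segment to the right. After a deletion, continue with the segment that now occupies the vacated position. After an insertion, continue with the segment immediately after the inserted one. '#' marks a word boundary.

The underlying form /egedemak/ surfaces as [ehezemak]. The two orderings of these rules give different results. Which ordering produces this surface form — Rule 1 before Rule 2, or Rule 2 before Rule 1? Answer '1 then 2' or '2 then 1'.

Order 1 then 2:
  1 Velar Palatalization: [egedemak] → [ededemak]
  2 Spirantization: [ededemak] → [ezezemak]
  result: [ezezemak]
Order 2 then 1:
  2 Spirantization: [egedemak] → [ehezemak]
  1 Velar Palatalization: no change — [ehezemak]
  result: [ehezemak]

2 then 1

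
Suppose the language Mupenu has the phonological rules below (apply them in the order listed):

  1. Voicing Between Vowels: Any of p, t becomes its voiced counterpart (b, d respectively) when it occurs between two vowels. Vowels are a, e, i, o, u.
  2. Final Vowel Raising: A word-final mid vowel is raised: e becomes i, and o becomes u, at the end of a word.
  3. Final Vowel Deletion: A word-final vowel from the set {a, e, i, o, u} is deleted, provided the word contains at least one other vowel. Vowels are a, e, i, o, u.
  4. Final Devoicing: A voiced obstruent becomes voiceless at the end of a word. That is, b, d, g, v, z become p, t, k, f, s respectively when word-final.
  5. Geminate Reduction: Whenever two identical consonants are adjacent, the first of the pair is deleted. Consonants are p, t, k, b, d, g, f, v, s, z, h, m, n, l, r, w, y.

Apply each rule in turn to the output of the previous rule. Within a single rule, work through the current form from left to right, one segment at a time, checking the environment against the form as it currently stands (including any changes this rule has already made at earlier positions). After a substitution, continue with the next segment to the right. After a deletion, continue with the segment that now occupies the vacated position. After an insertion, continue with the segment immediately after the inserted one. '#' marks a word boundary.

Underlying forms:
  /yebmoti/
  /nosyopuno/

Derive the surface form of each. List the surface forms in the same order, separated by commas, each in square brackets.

/yebmoti/:
  1 Voicing Between Vowels: [yebmoti] → [yebmodi]
  2 Final Vowel Raising: no change — [yebmodi]
  3 Final Vowel Deletion: [yebmodi] → [yebmod]
  4 Final Devoicing: [yebmod] → [yebmot]
  5 Geminate Reduction: no change — [yebmot]
/nosyopuno/:
  1 Voicing Between Vowels: [nosyopuno] → [nosyobuno]
  2 Final Vowel Raising: [nosyobuno] → [nosyobunu]
  3 Final Vowel Deletion: [nosyobunu] → [nosyobun]
  4 Final Devoicing: no change — [nosyobun]
  5 Geminate Reduction: no change — [nosyobun]

[yebmot], [nosyobun]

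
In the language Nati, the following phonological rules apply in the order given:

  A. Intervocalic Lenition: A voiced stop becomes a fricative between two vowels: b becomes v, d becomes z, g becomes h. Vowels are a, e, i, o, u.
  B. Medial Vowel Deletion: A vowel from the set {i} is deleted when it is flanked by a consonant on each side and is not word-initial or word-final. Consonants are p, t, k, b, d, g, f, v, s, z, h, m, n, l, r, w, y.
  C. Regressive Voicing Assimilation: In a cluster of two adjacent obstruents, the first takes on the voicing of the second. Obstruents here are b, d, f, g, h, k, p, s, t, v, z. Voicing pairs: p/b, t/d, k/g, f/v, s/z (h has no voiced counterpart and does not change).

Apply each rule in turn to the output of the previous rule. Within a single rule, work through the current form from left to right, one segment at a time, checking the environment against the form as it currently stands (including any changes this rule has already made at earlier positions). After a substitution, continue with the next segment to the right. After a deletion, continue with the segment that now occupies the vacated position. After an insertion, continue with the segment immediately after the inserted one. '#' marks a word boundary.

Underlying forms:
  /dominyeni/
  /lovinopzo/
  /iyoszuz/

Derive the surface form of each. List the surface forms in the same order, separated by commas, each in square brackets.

/dominyeni/:
  A Intervocalic Lenition: no change — [dominyeni]
  B Medial Vowel Deletion: [dominyeni] → [domnyeni]
  C Regressive Voicing Assimilation: no change — [domnyeni]
/lovinopzo/:
  A Intervocalic Lenition: no change — [lovinopzo]
  B Medial Vowel Deletion: [lovinopzo] → [lovnopzo]
  C Regressive Voicing Assimilation: [lovnopzo] → [lovnobzo]
/iyoszuz/:
  A Intervocalic Lenition: no change — [iyoszuz]
  B Medial Vowel Deletion: no change — [iyoszuz]
  C Regressive Voicing Assimilation: [iyoszuz] → [iyozzuz]

[domnyeni], [lovnobzo], [iyozzuz]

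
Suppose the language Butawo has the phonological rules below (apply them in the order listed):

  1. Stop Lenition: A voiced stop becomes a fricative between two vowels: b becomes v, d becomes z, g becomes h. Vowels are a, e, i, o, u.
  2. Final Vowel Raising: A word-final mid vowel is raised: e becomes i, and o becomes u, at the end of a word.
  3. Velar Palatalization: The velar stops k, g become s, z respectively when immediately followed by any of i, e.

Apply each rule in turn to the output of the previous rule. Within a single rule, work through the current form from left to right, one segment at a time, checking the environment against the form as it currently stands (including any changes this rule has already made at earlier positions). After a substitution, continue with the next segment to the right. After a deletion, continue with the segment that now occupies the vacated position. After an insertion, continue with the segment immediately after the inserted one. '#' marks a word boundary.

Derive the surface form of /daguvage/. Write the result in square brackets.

1 Stop Lenition: [daguvage] → [dahuvahe]
2 Final Vowel Raising: [dahuvahe] → [dahuvahi]
3 Velar Palatalization: no change — [dahuvahi]

[dahuvahi]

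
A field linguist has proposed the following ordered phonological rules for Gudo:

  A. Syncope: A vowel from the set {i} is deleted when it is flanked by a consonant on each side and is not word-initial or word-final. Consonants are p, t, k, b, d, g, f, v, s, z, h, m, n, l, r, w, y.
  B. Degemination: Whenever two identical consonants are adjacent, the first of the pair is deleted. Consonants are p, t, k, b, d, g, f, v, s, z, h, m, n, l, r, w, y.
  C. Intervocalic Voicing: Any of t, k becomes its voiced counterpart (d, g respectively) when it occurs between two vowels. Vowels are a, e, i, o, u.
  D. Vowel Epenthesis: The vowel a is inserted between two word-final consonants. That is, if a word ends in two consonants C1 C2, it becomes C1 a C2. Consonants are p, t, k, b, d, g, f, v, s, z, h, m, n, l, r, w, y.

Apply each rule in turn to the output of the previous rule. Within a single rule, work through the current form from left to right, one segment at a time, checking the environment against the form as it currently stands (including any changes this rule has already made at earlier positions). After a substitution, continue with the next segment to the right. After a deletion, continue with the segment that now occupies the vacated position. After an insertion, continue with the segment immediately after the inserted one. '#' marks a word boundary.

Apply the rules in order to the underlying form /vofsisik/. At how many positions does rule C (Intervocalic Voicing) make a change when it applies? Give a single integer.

A Syncope: [vofsisik] → [vofssk]
B Degemination: [vofssk] → [vofsk]
C Intervocalic Voicing: no change — [vofsk]
D Vowel Epenthesis: [vofsk] → [vofsak]
Rule C changed 0 position(s).

0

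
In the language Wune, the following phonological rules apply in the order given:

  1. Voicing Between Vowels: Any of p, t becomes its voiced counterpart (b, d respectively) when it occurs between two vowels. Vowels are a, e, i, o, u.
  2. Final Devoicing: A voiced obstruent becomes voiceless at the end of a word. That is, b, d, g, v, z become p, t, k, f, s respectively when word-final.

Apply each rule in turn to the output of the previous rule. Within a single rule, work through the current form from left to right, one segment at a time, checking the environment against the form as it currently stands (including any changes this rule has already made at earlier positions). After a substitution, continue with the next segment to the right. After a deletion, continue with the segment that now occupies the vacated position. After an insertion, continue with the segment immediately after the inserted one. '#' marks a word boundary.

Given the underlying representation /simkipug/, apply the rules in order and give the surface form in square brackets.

[simkibuk]

1 Voicing Between Vowels: [simkipug] → [simkibug]
2 Final Devoicing: [simkibug] → [simkibuk]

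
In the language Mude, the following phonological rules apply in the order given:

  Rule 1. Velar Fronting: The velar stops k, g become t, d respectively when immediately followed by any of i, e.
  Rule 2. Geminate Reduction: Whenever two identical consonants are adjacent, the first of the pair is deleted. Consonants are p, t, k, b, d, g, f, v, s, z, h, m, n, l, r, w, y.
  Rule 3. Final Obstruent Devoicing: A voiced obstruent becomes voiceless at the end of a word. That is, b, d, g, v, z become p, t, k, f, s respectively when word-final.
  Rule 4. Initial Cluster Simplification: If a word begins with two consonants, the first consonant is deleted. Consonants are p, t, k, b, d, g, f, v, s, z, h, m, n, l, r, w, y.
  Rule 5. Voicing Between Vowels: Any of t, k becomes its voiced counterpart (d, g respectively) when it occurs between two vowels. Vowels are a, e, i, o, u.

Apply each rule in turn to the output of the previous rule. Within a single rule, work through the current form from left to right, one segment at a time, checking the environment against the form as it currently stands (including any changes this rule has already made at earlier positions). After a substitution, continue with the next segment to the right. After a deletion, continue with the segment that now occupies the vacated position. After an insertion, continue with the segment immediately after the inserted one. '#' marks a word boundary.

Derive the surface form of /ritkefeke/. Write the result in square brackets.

Rule 1 Velar Fronting: [ritkefeke] → [rittefete]
Rule 2 Geminate Reduction: [rittefete] → [ritefete]
Rule 3 Final Obstruent Devoicing: no change — [ritefete]
Rule 4 Initial Cluster Simplification: no change — [ritefete]
Rule 5 Voicing Between Vowels: [ritefete] → [ridefede]

[ridefede]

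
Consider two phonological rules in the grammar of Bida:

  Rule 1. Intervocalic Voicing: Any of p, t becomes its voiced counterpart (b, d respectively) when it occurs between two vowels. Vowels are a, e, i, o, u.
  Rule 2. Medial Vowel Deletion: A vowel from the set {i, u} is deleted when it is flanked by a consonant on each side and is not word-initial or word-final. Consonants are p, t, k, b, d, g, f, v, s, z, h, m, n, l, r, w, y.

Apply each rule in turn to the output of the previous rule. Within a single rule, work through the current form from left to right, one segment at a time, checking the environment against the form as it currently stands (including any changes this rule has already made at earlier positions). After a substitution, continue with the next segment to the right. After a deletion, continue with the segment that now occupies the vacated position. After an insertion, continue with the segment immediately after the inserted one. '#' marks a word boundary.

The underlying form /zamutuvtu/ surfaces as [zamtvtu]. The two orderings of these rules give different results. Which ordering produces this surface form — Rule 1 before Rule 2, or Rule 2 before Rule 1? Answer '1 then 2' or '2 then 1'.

2 then 1

Order 1 then 2:
  1 Intervocalic Voicing: [zamutuvtu] → [zamuduvtu]
  2 Medial Vowel Deletion: [zamuduvtu] → [zamdvtu]
  result: [zamdvtu]
Order 2 then 1:
  2 Medial Vowel Deletion: [zamutuvtu] → [zamtvtu]
  1 Intervocalic Voicing: no change — [zamtvtu]
  result: [zamtvtu]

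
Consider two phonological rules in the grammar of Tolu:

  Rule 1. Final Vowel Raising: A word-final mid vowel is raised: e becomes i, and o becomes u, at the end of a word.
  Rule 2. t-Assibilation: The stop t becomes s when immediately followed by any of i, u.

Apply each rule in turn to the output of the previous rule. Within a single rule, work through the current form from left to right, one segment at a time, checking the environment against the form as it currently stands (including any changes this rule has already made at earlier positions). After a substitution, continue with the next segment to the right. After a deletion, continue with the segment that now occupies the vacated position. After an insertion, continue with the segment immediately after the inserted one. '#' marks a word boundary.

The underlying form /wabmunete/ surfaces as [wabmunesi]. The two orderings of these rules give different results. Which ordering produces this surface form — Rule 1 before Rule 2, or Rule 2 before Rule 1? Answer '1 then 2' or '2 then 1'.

Order 1 then 2:
  1 Final Vowel Raising: [wabmunete] → [wabmuneti]
  2 t-Assibilation: [wabmuneti] → [wabmunesi]
  result: [wabmunesi]
Order 2 then 1:
  2 t-Assibilation: no change — [wabmunete]
  1 Final Vowel Raising: [wabmunete] → [wabmuneti]
  result: [wabmuneti]

1 then 2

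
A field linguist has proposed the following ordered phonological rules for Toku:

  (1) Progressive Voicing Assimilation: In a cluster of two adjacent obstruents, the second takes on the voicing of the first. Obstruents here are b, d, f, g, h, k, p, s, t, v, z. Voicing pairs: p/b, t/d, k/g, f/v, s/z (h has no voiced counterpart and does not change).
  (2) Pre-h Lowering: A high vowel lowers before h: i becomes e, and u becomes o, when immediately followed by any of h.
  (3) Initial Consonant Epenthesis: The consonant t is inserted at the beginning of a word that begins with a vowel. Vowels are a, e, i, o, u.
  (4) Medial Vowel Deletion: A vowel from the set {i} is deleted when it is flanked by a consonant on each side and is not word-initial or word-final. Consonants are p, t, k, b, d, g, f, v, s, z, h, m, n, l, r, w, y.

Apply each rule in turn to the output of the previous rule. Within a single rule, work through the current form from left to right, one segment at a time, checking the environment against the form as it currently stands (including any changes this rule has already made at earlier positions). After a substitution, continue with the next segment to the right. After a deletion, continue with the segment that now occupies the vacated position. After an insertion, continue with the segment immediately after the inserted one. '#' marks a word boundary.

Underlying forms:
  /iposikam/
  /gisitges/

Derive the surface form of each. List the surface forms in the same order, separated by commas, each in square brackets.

/iposikam/:
  (1) Progressive Voicing Assimilation: no change — [iposikam]
  (2) Pre-h Lowering: no change — [iposikam]
  (3) Initial Consonant Epenthesis: [iposikam] → [tiposikam]
  (4) Medial Vowel Deletion: [tiposikam] → [tposkam]
/gisitges/:
  (1) Progressive Voicing Assimilation: [gisitges] → [gisitkes]
  (2) Pre-h Lowering: no change — [gisitkes]
  (3) Initial Consonant Epenthesis: no change — [gisitkes]
  (4) Medial Vowel Deletion: [gisitkes] → [gstkes]

[tposkam], [gstkes]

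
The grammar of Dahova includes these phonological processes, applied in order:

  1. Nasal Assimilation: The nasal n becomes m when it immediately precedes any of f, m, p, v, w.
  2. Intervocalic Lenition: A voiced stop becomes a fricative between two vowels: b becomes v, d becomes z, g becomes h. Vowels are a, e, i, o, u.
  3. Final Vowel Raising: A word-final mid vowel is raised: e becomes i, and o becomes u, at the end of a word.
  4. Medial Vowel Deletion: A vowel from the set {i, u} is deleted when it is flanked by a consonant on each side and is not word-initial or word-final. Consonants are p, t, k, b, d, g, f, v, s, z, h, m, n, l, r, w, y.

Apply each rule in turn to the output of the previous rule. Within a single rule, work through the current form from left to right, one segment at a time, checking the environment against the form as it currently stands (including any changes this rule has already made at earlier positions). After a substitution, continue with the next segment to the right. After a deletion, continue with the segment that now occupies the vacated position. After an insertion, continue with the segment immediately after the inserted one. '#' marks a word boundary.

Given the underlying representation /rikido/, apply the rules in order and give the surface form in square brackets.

1 Nasal Assimilation: no change — [rikido]
2 Intervocalic Lenition: [rikido] → [rikizo]
3 Final Vowel Raising: [rikizo] → [rikizu]
4 Medial Vowel Deletion: [rikizu] → [rkzu]

[rkzu]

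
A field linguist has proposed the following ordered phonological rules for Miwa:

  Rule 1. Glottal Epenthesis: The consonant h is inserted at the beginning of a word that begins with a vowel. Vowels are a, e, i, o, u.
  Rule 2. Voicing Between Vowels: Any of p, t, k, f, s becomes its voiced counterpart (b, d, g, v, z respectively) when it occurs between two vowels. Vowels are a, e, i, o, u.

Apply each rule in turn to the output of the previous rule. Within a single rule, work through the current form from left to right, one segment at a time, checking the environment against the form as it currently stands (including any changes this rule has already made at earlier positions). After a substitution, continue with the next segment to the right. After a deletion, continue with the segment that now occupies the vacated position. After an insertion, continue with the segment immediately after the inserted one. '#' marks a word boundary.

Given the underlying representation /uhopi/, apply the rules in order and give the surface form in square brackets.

Rule 1 Glottal Epenthesis: [uhopi] → [huhopi]
Rule 2 Voicing Between Vowels: [huhopi] → [huhobi]

[huhobi]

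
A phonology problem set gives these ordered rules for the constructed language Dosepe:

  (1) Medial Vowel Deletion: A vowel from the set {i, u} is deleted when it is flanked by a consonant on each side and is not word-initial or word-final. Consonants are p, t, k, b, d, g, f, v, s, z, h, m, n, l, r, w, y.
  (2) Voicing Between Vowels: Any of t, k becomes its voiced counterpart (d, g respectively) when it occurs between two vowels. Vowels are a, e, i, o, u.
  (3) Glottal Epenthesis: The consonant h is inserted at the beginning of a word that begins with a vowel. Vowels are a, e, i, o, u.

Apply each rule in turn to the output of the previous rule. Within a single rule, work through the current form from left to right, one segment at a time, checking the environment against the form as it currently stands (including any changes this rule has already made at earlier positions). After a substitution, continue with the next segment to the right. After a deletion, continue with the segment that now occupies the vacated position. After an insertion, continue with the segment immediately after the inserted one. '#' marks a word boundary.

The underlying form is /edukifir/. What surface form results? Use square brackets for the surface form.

(1) Medial Vowel Deletion: [edukifir] → [edkfr]
(2) Voicing Between Vowels: no change — [edkfr]
(3) Glottal Epenthesis: [edkfr] → [hedkfr]

[hedkfr]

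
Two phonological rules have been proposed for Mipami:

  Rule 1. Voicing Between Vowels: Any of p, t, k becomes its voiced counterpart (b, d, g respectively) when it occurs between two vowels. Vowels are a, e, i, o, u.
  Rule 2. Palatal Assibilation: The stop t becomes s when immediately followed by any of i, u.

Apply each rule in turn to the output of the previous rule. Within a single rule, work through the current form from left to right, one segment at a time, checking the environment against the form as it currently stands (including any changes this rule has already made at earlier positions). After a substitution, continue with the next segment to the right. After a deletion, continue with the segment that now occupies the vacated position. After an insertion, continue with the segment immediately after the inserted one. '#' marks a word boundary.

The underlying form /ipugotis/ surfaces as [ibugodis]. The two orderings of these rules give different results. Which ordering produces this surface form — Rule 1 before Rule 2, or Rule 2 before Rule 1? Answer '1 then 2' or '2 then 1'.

Order 1 then 2:
  1 Voicing Between Vowels: [ipugotis] → [ibugodis]
  2 Palatal Assibilation: no change — [ibugodis]
  result: [ibugodis]
Order 2 then 1:
  2 Palatal Assibilation: [ipugotis] → [ipugosis]
  1 Voicing Between Vowels: [ipugosis] → [ibugosis]
  result: [ibugosis]

1 then 2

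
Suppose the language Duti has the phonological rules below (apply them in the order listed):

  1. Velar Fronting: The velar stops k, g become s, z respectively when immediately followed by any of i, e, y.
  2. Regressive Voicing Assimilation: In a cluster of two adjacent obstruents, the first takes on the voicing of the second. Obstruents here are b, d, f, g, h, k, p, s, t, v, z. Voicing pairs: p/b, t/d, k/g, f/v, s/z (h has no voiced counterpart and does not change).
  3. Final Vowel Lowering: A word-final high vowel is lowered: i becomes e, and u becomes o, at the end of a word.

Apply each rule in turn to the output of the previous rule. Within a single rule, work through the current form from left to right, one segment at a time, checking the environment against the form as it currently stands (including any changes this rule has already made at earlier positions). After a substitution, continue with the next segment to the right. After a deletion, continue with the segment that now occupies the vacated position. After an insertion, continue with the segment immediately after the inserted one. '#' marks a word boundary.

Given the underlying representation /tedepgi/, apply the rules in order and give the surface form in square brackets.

1 Velar Fronting: [tedepgi] → [tedepzi]
2 Regressive Voicing Assimilation: [tedepzi] → [tedebzi]
3 Final Vowel Lowering: [tedebzi] → [tedebze]

[tedebze]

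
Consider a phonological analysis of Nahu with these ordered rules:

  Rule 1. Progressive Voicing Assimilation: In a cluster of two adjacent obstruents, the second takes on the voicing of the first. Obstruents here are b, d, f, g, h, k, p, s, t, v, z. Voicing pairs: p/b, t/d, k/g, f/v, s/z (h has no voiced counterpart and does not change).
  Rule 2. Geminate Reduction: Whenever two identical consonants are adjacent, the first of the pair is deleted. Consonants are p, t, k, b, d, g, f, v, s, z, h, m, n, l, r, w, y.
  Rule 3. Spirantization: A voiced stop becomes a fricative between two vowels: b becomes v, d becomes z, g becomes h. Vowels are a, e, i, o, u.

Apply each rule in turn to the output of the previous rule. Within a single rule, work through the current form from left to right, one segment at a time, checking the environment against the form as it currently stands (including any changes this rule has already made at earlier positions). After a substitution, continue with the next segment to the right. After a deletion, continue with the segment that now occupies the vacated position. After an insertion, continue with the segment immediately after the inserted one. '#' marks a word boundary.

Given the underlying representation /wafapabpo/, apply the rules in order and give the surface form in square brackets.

Rule 1 Progressive Voicing Assimilation: [wafapabpo] → [wafapabbo]
Rule 2 Geminate Reduction: [wafapabbo] → [wafapabo]
Rule 3 Spirantization: [wafapabo] → [wafapavo]

[wafapavo]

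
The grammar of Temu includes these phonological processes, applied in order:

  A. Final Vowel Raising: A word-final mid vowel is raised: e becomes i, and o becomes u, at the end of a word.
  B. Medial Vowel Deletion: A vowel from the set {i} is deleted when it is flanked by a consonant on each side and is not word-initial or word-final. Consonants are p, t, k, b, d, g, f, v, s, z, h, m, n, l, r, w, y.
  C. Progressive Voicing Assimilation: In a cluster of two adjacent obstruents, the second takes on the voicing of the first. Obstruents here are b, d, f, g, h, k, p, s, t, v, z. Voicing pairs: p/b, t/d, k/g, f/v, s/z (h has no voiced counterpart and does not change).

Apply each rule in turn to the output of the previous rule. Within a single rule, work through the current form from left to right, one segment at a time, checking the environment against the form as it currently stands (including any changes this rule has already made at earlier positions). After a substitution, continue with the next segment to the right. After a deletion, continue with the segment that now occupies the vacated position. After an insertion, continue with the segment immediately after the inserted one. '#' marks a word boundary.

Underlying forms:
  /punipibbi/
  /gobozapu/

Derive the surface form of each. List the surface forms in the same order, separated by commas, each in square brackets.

/punipibbi/:
  A Final Vowel Raising: no change — [punipibbi]
  B Medial Vowel Deletion: [punipibbi] → [punpbbi]
  C Progressive Voicing Assimilation: [punpbbi] → [punpppi]
/gobozapu/:
  A Final Vowel Raising: no change — [gobozapu]
  B Medial Vowel Deletion: no change — [gobozapu]
  C Progressive Voicing Assimilation: no change — [gobozapu]

[punpppi], [gobozapu]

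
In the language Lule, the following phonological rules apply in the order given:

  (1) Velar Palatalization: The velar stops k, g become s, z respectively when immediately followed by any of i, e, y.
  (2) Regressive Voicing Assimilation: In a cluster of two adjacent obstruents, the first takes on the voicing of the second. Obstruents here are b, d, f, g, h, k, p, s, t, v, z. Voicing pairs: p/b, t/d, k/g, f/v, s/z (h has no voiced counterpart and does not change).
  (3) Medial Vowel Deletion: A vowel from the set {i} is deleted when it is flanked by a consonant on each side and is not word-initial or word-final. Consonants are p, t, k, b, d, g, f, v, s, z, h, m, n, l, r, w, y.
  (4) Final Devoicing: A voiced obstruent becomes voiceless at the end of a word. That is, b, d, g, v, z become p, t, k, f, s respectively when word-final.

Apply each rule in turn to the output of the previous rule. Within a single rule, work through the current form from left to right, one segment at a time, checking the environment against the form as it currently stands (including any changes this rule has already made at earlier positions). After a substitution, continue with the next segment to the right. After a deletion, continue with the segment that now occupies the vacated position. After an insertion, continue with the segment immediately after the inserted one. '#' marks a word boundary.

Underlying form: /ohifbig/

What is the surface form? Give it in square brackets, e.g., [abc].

[ohvbk]

(1) Velar Palatalization: no change — [ohifbig]
(2) Regressive Voicing Assimilation: [ohifbig] → [ohivbig]
(3) Medial Vowel Deletion: [ohivbig] → [ohvbg]
(4) Final Devoicing: [ohvbg] → [ohvbk]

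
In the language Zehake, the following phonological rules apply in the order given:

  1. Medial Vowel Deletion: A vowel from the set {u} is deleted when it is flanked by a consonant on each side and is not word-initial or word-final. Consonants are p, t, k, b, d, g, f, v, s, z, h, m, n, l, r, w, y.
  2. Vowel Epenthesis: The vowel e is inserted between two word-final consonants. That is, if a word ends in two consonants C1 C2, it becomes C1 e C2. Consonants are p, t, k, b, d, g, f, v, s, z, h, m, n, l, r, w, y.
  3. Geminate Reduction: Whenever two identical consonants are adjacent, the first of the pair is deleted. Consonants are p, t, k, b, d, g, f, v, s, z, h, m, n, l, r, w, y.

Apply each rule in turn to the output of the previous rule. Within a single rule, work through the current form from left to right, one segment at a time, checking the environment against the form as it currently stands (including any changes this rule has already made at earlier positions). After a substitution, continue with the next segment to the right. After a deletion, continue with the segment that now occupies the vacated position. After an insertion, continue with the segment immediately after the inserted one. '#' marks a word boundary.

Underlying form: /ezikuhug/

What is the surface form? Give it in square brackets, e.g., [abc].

1 Medial Vowel Deletion: [ezikuhug] → [ezikhg]
2 Vowel Epenthesis: [ezikhg] → [ezikheg]
3 Geminate Reduction: no change — [ezikheg]

[ezikheg]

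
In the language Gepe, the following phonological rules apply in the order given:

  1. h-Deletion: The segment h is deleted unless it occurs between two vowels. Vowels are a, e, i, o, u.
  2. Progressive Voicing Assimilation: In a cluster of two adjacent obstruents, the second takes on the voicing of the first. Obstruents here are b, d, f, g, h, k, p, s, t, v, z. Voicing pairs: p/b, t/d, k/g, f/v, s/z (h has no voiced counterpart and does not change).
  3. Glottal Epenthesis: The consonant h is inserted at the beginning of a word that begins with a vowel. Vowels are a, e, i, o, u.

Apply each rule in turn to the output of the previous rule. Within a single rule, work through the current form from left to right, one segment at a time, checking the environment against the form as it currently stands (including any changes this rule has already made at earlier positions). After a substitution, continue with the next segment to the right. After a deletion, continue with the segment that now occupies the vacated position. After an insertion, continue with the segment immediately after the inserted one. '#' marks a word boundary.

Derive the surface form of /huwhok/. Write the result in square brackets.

1 h-Deletion: [huwhok] → [uwok]
2 Progressive Voicing Assimilation: no change — [uwok]
3 Glottal Epenthesis: [uwok] → [huwok]

[huwok]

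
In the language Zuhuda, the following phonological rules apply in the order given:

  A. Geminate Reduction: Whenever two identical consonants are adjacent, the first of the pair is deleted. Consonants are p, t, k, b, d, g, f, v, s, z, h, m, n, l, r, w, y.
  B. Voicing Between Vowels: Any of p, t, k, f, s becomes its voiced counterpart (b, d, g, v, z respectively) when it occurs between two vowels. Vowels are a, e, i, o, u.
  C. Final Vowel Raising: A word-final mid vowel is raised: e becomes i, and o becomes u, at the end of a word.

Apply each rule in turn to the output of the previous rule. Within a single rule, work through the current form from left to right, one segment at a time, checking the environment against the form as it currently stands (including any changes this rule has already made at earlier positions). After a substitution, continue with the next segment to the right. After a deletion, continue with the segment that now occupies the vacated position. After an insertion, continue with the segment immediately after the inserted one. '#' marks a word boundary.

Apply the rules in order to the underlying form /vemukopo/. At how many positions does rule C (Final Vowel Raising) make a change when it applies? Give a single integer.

A Geminate Reduction: no change — [vemukopo]
B Voicing Between Vowels: [vemukopo] → [vemugobo]
C Final Vowel Raising: [vemugobo] → [vemugobu]
Rule C changed 1 position(s).

1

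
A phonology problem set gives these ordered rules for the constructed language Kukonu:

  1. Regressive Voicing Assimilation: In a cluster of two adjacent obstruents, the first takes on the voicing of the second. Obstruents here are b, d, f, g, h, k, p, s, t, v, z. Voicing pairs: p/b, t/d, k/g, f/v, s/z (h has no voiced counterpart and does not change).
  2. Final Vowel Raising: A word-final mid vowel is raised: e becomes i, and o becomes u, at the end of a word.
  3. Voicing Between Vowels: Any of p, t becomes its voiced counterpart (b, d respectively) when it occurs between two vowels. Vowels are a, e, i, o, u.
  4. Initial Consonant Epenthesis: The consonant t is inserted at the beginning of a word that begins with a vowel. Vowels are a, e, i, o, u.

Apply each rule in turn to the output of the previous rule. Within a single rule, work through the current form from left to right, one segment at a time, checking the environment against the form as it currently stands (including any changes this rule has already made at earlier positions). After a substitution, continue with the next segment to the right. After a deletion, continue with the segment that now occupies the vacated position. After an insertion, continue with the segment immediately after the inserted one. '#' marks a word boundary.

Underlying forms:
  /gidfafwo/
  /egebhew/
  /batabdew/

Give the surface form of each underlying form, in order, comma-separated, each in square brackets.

[gitfafwu], [tegephew], [badabdew]

/gidfafwo/:
  1 Regressive Voicing Assimilation: [gidfafwo] → [gitfafwo]
  2 Final Vowel Raising: [gitfafwo] → [gitfafwu]
  3 Voicing Between Vowels: no change — [gitfafwu]
  4 Initial Consonant Epenthesis: no change — [gitfafwu]
/egebhew/:
  1 Regressive Voicing Assimilation: [egebhew] → [egephew]
  2 Final Vowel Raising: no change — [egephew]
  3 Voicing Between Vowels: no change — [egephew]
  4 Initial Consonant Epenthesis: [egephew] → [tegephew]
/batabdew/:
  1 Regressive Voicing Assimilation: no change — [batabdew]
  2 Final Vowel Raising: no change — [batabdew]
  3 Voicing Between Vowels: [batabdew] → [badabdew]
  4 Initial Consonant Epenthesis: no change — [badabdew]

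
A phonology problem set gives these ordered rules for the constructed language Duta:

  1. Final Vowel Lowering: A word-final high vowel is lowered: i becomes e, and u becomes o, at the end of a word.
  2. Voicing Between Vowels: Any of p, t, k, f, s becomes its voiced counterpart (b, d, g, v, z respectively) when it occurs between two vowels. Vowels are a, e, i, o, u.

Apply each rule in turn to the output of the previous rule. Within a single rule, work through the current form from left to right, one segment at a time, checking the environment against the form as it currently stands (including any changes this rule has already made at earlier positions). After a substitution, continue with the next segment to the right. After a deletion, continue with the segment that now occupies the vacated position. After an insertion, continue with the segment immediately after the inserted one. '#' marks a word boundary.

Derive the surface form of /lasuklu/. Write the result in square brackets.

[lazuklo]

1 Final Vowel Lowering: [lasuklu] → [lasuklo]
2 Voicing Between Vowels: [lasuklo] → [lazuklo]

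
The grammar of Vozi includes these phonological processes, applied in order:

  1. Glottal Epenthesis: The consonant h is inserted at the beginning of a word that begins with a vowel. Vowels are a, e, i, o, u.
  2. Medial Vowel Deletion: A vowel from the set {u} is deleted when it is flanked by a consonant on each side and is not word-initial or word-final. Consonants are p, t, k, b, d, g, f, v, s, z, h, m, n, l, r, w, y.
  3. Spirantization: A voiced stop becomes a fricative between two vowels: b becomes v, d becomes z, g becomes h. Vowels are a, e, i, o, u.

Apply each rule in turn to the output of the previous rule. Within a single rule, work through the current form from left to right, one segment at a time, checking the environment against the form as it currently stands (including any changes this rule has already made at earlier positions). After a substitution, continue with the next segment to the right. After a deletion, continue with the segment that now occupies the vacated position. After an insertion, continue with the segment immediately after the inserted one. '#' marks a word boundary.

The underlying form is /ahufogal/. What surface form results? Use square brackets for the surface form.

1 Glottal Epenthesis: [ahufogal] → [hahufogal]
2 Medial Vowel Deletion: [hahufogal] → [hahfogal]
3 Spirantization: [hahfogal] → [hahfohal]

[hahfohal]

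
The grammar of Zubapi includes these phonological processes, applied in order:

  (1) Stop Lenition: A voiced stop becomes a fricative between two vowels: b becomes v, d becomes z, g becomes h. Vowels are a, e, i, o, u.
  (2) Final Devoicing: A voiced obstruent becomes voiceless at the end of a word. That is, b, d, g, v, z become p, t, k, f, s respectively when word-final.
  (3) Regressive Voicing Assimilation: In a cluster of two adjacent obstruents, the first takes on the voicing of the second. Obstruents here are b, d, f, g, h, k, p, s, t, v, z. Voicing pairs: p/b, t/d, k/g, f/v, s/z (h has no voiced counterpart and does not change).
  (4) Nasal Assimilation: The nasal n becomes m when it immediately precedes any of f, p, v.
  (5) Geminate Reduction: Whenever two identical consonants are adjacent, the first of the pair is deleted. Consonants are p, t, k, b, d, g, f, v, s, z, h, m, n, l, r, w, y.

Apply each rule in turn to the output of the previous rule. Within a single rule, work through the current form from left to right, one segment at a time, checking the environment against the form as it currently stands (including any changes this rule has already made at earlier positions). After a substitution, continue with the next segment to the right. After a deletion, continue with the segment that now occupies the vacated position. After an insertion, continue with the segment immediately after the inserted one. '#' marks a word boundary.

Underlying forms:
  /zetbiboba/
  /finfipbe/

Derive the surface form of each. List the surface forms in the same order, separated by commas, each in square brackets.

[zedbivova], [fimfibe]

/zetbiboba/:
  (1) Stop Lenition: [zetbiboba] → [zetbivova]
  (2) Final Devoicing: no change — [zetbivova]
  (3) Regressive Voicing Assimilation: [zetbivova] → [zedbivova]
  (4) Nasal Assimilation: no change — [zedbivova]
  (5) Geminate Reduction: no change — [zedbivova]
/finfipbe/:
  (1) Stop Lenition: no change — [finfipbe]
  (2) Final Devoicing: no change — [finfipbe]
  (3) Regressive Voicing Assimilation: [finfipbe] → [finfibbe]
  (4) Nasal Assimilation: [finfibbe] → [fimfibbe]
  (5) Geminate Reduction: [fimfibbe] → [fimfibe]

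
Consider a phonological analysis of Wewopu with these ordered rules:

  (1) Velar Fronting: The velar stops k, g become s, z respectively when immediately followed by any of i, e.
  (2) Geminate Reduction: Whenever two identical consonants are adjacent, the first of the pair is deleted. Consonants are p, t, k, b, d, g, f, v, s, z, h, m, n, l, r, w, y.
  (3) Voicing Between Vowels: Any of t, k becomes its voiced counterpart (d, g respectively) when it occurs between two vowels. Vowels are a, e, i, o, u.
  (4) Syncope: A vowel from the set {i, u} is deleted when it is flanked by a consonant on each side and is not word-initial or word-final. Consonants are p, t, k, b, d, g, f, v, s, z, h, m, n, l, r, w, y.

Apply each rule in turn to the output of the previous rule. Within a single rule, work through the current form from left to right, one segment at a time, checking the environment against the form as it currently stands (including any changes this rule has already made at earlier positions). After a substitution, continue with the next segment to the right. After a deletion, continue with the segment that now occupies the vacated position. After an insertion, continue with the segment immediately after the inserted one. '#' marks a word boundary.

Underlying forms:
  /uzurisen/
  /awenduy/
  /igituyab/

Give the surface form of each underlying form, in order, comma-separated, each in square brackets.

/uzurisen/:
  (1) Velar Fronting: no change — [uzurisen]
  (2) Geminate Reduction: no change — [uzurisen]
  (3) Voicing Between Vowels: no change — [uzurisen]
  (4) Syncope: [uzurisen] → [uzrsen]
/awenduy/:
  (1) Velar Fronting: no change — [awenduy]
  (2) Geminate Reduction: no change — [awenduy]
  (3) Voicing Between Vowels: no change — [awenduy]
  (4) Syncope: [awenduy] → [awendy]
/igituyab/:
  (1) Velar Fronting: [igituyab] → [izituyab]
  (2) Geminate Reduction: no change — [izituyab]
  (3) Voicing Between Vowels: [izituyab] → [iziduyab]
  (4) Syncope: [iziduyab] → [izdyab]

[uzrsen], [awendy], [izdyab]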